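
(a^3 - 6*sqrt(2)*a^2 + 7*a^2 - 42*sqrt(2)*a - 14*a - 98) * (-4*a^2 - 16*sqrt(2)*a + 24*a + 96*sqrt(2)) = -4*a^5 - 4*a^4 + 8*sqrt(2)*a^4 + 8*sqrt(2)*a^3 + 416*a^3 - 112*sqrt(2)*a^2 + 248*a^2 - 10416*a + 224*sqrt(2)*a - 9408*sqrt(2)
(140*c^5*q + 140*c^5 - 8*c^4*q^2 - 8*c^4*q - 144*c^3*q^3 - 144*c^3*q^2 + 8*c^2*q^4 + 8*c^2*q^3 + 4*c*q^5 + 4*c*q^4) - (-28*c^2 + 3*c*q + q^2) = 140*c^5*q + 140*c^5 - 8*c^4*q^2 - 8*c^4*q - 144*c^3*q^3 - 144*c^3*q^2 + 8*c^2*q^4 + 8*c^2*q^3 + 28*c^2 + 4*c*q^5 + 4*c*q^4 - 3*c*q - q^2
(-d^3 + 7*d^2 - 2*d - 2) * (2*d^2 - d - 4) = -2*d^5 + 15*d^4 - 7*d^3 - 30*d^2 + 10*d + 8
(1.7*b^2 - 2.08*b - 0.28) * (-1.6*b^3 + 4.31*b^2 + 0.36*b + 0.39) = -2.72*b^5 + 10.655*b^4 - 7.9048*b^3 - 1.2926*b^2 - 0.912*b - 0.1092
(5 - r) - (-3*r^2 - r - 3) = 3*r^2 + 8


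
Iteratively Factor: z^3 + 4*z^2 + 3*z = (z + 3)*(z^2 + z) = (z + 1)*(z + 3)*(z)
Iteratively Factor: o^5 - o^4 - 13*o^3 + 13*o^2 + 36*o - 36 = (o + 3)*(o^4 - 4*o^3 - o^2 + 16*o - 12) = (o - 3)*(o + 3)*(o^3 - o^2 - 4*o + 4) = (o - 3)*(o + 2)*(o + 3)*(o^2 - 3*o + 2) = (o - 3)*(o - 1)*(o + 2)*(o + 3)*(o - 2)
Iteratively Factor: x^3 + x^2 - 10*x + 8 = (x - 2)*(x^2 + 3*x - 4) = (x - 2)*(x + 4)*(x - 1)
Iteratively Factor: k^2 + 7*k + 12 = (k + 3)*(k + 4)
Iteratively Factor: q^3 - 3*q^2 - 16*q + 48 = (q - 3)*(q^2 - 16) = (q - 3)*(q + 4)*(q - 4)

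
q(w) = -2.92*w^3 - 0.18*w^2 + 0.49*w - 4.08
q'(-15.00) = -1965.11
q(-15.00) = 9803.07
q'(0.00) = 0.49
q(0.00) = -4.08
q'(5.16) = -234.61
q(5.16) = -407.52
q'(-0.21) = 0.18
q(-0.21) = -4.16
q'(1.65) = -23.95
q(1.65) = -16.88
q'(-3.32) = -94.87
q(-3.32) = 99.16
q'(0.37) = -0.84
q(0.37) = -4.07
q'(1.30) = -14.78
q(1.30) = -10.16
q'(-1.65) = -22.77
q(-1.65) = 7.74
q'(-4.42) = -169.06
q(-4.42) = 242.38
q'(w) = -8.76*w^2 - 0.36*w + 0.49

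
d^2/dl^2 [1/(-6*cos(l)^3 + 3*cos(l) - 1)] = 12*(-27*(1 - cos(2*l))^3 + 84*(1 - cos(2*l))^2 - cos(l) + 51*cos(2*l) - 9*cos(3*l) - 81)/(3*cos(l) + 3*cos(3*l) + 2)^3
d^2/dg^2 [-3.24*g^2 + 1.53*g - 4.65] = -6.48000000000000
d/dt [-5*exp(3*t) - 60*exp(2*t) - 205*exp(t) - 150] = (-15*exp(2*t) - 120*exp(t) - 205)*exp(t)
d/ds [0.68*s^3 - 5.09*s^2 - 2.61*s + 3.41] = 2.04*s^2 - 10.18*s - 2.61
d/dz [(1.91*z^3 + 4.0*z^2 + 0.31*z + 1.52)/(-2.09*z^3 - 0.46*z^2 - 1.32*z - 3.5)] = (7.4814*z^4 - 3.7466*z^3 - 15.662*z^2 - 26.6016*z + 0.9214)/(4.3681*z^6 + 1.9228*z^5 + 5.7292*z^4 + 15.8444*z^3 + 4.9624*z^2 + 9.24*z + 12.25)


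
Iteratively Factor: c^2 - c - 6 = (c - 3)*(c + 2)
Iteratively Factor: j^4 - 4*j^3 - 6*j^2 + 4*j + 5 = (j + 1)*(j^3 - 5*j^2 - j + 5) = (j - 5)*(j + 1)*(j^2 - 1) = (j - 5)*(j + 1)^2*(j - 1)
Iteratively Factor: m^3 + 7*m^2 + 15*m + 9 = (m + 3)*(m^2 + 4*m + 3) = (m + 1)*(m + 3)*(m + 3)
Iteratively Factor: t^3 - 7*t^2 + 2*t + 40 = (t + 2)*(t^2 - 9*t + 20) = (t - 4)*(t + 2)*(t - 5)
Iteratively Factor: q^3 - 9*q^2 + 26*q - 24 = (q - 3)*(q^2 - 6*q + 8) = (q - 4)*(q - 3)*(q - 2)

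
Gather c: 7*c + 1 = 7*c + 1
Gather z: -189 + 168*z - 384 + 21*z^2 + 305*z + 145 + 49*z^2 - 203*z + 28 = 70*z^2 + 270*z - 400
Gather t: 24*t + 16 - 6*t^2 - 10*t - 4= -6*t^2 + 14*t + 12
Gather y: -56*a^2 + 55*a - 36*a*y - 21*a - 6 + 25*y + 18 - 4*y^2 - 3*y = -56*a^2 + 34*a - 4*y^2 + y*(22 - 36*a) + 12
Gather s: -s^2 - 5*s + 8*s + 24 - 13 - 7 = -s^2 + 3*s + 4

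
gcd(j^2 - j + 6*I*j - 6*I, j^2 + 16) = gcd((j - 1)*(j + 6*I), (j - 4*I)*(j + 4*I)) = 1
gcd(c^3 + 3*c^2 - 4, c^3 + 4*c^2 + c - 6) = c^2 + c - 2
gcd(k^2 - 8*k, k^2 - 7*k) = k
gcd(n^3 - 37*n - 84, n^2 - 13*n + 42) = n - 7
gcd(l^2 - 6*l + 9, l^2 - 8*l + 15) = l - 3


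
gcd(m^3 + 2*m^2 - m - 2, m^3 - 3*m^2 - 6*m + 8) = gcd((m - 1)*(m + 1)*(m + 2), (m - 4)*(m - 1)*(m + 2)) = m^2 + m - 2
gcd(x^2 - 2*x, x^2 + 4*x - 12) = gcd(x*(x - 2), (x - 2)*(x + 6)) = x - 2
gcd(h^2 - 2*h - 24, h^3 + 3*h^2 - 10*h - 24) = h + 4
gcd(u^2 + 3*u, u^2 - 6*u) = u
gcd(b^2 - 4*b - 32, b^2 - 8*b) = b - 8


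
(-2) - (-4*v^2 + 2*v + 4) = 4*v^2 - 2*v - 6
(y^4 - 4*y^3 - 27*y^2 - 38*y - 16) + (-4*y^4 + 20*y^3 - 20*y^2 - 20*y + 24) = -3*y^4 + 16*y^3 - 47*y^2 - 58*y + 8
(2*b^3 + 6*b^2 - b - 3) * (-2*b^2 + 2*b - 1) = -4*b^5 - 8*b^4 + 12*b^3 - 2*b^2 - 5*b + 3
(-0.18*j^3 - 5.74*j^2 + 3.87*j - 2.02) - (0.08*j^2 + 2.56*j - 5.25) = -0.18*j^3 - 5.82*j^2 + 1.31*j + 3.23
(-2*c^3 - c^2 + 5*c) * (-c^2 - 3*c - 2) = 2*c^5 + 7*c^4 + 2*c^3 - 13*c^2 - 10*c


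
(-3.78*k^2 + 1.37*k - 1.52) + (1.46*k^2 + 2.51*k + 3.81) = -2.32*k^2 + 3.88*k + 2.29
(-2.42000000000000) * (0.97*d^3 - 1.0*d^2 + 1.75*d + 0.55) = -2.3474*d^3 + 2.42*d^2 - 4.235*d - 1.331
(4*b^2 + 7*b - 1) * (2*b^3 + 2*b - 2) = 8*b^5 + 14*b^4 + 6*b^3 + 6*b^2 - 16*b + 2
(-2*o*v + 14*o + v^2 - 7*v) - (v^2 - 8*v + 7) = -2*o*v + 14*o + v - 7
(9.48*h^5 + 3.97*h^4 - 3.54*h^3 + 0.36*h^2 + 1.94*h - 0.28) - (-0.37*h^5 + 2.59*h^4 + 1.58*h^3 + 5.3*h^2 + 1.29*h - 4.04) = 9.85*h^5 + 1.38*h^4 - 5.12*h^3 - 4.94*h^2 + 0.65*h + 3.76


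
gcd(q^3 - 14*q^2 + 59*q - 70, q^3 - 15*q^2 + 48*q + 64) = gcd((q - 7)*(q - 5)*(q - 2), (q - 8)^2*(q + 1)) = 1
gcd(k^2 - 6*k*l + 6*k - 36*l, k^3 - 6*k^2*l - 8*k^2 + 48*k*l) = k - 6*l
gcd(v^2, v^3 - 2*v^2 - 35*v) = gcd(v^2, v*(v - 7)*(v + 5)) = v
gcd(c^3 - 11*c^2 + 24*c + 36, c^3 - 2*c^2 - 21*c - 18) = c^2 - 5*c - 6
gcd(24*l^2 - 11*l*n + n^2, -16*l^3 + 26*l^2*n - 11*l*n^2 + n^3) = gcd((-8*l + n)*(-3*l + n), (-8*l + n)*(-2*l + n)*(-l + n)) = 8*l - n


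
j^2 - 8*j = j*(j - 8)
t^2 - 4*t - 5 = (t - 5)*(t + 1)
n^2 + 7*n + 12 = (n + 3)*(n + 4)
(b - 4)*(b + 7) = b^2 + 3*b - 28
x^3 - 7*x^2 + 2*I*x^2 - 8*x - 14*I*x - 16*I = (x - 8)*(x + 1)*(x + 2*I)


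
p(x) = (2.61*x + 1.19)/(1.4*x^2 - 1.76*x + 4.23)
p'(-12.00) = -0.01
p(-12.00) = -0.13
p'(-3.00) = -0.02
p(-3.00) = -0.30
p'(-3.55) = -0.03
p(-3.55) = -0.29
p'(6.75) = -0.06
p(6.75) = 0.34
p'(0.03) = 0.75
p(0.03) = 0.30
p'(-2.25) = 0.01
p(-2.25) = -0.31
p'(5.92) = -0.07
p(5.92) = 0.39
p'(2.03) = -0.21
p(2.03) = 1.01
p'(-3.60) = -0.03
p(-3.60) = -0.29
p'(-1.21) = 0.17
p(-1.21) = -0.23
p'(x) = (1.76 - 2.8*x)*(2.61*x + 1.19)/(1.4*x^2 - 1.76*x + 4.23)^2 + 2.61/(1.4*x^2 - 1.76*x + 4.23)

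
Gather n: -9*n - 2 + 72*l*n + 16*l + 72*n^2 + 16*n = 16*l + 72*n^2 + n*(72*l + 7) - 2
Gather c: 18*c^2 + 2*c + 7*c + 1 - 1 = 18*c^2 + 9*c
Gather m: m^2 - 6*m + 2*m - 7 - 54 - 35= m^2 - 4*m - 96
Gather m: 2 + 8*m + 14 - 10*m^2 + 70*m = -10*m^2 + 78*m + 16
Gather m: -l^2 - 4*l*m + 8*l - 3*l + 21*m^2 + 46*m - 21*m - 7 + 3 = -l^2 + 5*l + 21*m^2 + m*(25 - 4*l) - 4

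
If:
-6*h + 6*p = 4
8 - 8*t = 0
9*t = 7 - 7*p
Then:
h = -20/21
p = -2/7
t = 1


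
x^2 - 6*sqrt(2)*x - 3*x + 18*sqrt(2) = (x - 3)*(x - 6*sqrt(2))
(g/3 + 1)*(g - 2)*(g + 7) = g^3/3 + 8*g^2/3 + g/3 - 14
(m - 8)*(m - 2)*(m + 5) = m^3 - 5*m^2 - 34*m + 80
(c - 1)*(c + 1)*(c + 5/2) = c^3 + 5*c^2/2 - c - 5/2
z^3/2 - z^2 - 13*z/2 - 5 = (z/2 + 1)*(z - 5)*(z + 1)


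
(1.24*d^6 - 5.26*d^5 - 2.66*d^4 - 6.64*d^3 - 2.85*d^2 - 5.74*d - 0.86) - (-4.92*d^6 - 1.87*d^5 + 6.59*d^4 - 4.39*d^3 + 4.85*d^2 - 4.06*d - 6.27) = 6.16*d^6 - 3.39*d^5 - 9.25*d^4 - 2.25*d^3 - 7.7*d^2 - 1.68*d + 5.41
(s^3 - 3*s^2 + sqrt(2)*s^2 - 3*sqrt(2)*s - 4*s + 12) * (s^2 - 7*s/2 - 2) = s^5 - 13*s^4/2 + sqrt(2)*s^4 - 13*sqrt(2)*s^3/2 + 9*s^3/2 + 17*sqrt(2)*s^2/2 + 32*s^2 - 34*s + 6*sqrt(2)*s - 24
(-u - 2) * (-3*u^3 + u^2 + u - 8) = 3*u^4 + 5*u^3 - 3*u^2 + 6*u + 16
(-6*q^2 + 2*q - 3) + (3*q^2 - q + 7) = -3*q^2 + q + 4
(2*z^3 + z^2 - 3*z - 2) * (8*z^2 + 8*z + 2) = 16*z^5 + 24*z^4 - 12*z^3 - 38*z^2 - 22*z - 4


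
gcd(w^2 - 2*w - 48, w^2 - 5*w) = 1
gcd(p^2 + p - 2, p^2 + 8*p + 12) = p + 2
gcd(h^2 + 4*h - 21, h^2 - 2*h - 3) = h - 3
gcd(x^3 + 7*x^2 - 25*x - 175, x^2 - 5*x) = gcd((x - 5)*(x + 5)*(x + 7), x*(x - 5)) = x - 5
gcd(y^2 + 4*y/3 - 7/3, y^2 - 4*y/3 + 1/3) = y - 1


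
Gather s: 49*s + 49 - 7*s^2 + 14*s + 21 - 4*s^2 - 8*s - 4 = -11*s^2 + 55*s + 66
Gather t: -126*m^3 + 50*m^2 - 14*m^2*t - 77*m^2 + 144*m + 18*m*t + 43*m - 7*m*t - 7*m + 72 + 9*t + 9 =-126*m^3 - 27*m^2 + 180*m + t*(-14*m^2 + 11*m + 9) + 81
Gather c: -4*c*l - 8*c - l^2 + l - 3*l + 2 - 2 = c*(-4*l - 8) - l^2 - 2*l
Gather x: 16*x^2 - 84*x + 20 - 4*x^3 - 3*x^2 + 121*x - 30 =-4*x^3 + 13*x^2 + 37*x - 10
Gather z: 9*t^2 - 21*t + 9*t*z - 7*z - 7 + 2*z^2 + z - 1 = 9*t^2 - 21*t + 2*z^2 + z*(9*t - 6) - 8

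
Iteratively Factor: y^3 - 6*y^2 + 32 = (y + 2)*(y^2 - 8*y + 16) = (y - 4)*(y + 2)*(y - 4)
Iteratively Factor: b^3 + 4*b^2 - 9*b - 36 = (b + 3)*(b^2 + b - 12) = (b - 3)*(b + 3)*(b + 4)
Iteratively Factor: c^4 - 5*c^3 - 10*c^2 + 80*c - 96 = (c - 4)*(c^3 - c^2 - 14*c + 24) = (c - 4)*(c + 4)*(c^2 - 5*c + 6) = (c - 4)*(c - 3)*(c + 4)*(c - 2)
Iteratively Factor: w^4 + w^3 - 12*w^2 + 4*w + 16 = (w - 2)*(w^3 + 3*w^2 - 6*w - 8) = (w - 2)*(w + 4)*(w^2 - w - 2) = (w - 2)*(w + 1)*(w + 4)*(w - 2)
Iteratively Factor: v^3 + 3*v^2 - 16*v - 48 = (v + 3)*(v^2 - 16) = (v - 4)*(v + 3)*(v + 4)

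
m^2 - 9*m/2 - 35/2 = (m - 7)*(m + 5/2)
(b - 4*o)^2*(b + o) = b^3 - 7*b^2*o + 8*b*o^2 + 16*o^3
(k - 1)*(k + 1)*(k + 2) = k^3 + 2*k^2 - k - 2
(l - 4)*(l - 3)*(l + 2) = l^3 - 5*l^2 - 2*l + 24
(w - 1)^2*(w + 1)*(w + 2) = w^4 + w^3 - 3*w^2 - w + 2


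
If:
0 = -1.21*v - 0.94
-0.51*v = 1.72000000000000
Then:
No Solution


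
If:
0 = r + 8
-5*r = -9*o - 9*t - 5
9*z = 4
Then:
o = -t - 5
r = -8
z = 4/9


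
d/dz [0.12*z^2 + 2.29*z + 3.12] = 0.24*z + 2.29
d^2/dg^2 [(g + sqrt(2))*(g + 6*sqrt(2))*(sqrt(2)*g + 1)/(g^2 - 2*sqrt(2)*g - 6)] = 126*(sqrt(2)*g^3 + 6*g^2 + 6*sqrt(2)*g + 4)/(g^6 - 6*sqrt(2)*g^5 + 6*g^4 + 56*sqrt(2)*g^3 - 36*g^2 - 216*sqrt(2)*g - 216)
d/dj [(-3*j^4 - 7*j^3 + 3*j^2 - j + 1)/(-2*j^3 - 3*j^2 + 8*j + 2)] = (6*j^6 + 18*j^5 - 45*j^4 - 140*j^3 - 15*j^2 + 18*j - 10)/(4*j^6 + 12*j^5 - 23*j^4 - 56*j^3 + 52*j^2 + 32*j + 4)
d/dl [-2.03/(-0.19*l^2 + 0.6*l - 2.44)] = (1.218 - 0.7714*l)/(0.19*l^2 - 0.6*l + 2.44)^2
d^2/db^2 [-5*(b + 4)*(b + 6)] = -10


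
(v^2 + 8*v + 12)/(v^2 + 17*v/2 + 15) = 2*(v + 2)/(2*v + 5)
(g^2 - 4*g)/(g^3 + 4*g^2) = (g - 4)/(g*(g + 4))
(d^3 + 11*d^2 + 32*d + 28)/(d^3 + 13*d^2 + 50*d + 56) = (d + 2)/(d + 4)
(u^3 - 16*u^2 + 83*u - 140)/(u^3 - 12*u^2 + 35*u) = (u - 4)/u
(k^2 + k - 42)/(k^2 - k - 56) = (k - 6)/(k - 8)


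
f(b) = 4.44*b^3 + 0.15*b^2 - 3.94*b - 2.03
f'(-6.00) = 473.78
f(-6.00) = -932.03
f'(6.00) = 477.38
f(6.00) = 938.77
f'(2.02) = 51.02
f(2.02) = 27.22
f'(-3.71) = 178.28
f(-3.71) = -212.08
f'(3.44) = 154.72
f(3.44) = 166.93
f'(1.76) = 37.85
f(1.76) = 15.71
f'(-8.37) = 926.71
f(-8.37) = -2562.05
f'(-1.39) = 21.38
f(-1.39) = -8.19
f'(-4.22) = 232.00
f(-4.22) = -316.40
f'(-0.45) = -1.38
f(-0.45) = -0.63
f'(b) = 13.32*b^2 + 0.3*b - 3.94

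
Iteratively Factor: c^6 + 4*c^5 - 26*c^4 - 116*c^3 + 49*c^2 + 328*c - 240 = (c + 3)*(c^5 + c^4 - 29*c^3 - 29*c^2 + 136*c - 80) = (c - 1)*(c + 3)*(c^4 + 2*c^3 - 27*c^2 - 56*c + 80) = (c - 1)*(c + 3)*(c + 4)*(c^3 - 2*c^2 - 19*c + 20) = (c - 1)*(c + 3)*(c + 4)^2*(c^2 - 6*c + 5) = (c - 1)^2*(c + 3)*(c + 4)^2*(c - 5)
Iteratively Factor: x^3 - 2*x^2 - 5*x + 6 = (x - 1)*(x^2 - x - 6) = (x - 1)*(x + 2)*(x - 3)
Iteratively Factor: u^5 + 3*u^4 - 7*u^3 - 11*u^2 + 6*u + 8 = (u + 4)*(u^4 - u^3 - 3*u^2 + u + 2) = (u - 1)*(u + 4)*(u^3 - 3*u - 2) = (u - 1)*(u + 1)*(u + 4)*(u^2 - u - 2) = (u - 1)*(u + 1)^2*(u + 4)*(u - 2)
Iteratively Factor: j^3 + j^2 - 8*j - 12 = (j + 2)*(j^2 - j - 6) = (j + 2)^2*(j - 3)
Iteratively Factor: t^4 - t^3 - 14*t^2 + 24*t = (t - 2)*(t^3 + t^2 - 12*t) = (t - 3)*(t - 2)*(t^2 + 4*t) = t*(t - 3)*(t - 2)*(t + 4)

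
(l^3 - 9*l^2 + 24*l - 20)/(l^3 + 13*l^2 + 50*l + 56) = (l^3 - 9*l^2 + 24*l - 20)/(l^3 + 13*l^2 + 50*l + 56)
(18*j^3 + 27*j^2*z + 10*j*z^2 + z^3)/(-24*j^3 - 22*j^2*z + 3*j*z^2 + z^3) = (3*j + z)/(-4*j + z)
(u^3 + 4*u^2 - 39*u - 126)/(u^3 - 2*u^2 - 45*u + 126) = (u + 3)/(u - 3)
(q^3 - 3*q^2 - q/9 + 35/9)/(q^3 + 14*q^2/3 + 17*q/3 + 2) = (9*q^2 - 36*q + 35)/(3*(3*q^2 + 11*q + 6))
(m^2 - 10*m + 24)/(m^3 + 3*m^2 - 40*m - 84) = (m - 4)/(m^2 + 9*m + 14)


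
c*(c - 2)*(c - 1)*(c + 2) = c^4 - c^3 - 4*c^2 + 4*c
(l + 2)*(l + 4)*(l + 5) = l^3 + 11*l^2 + 38*l + 40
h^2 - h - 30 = (h - 6)*(h + 5)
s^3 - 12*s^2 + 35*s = s*(s - 7)*(s - 5)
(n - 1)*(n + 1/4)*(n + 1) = n^3 + n^2/4 - n - 1/4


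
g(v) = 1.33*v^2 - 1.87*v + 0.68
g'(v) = 2.66*v - 1.87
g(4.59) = 20.12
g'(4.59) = 10.34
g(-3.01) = 18.36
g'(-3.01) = -9.88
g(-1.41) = 5.96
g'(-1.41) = -5.62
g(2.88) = 6.33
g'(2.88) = 5.79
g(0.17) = 0.40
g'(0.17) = -1.42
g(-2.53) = 13.92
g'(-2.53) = -8.60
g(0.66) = 0.03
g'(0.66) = -0.11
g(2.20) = 3.00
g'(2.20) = 3.98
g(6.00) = 37.34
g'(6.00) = 14.09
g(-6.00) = 59.78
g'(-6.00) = -17.83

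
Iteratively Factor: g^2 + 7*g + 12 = (g + 4)*(g + 3)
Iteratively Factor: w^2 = (w)*(w)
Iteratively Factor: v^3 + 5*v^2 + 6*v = (v + 2)*(v^2 + 3*v) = (v + 2)*(v + 3)*(v)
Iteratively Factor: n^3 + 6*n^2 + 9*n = (n + 3)*(n^2 + 3*n) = n*(n + 3)*(n + 3)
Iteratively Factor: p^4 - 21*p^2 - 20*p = (p)*(p^3 - 21*p - 20) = p*(p + 1)*(p^2 - p - 20) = p*(p + 1)*(p + 4)*(p - 5)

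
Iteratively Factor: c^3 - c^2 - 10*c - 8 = (c - 4)*(c^2 + 3*c + 2) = (c - 4)*(c + 1)*(c + 2)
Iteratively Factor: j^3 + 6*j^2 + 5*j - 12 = (j - 1)*(j^2 + 7*j + 12) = (j - 1)*(j + 3)*(j + 4)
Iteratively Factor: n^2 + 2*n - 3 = (n - 1)*(n + 3)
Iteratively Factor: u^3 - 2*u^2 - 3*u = (u)*(u^2 - 2*u - 3) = u*(u - 3)*(u + 1)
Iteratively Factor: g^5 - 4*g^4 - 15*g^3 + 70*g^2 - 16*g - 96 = (g - 2)*(g^4 - 2*g^3 - 19*g^2 + 32*g + 48) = (g - 3)*(g - 2)*(g^3 + g^2 - 16*g - 16) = (g - 4)*(g - 3)*(g - 2)*(g^2 + 5*g + 4) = (g - 4)*(g - 3)*(g - 2)*(g + 1)*(g + 4)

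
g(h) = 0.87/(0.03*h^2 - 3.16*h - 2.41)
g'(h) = 0.87*(3.16 - 0.06*h)/(0.03*h^2 - 3.16*h - 2.41)^2 = (2.7492 - 0.0522*h)/(-0.03*h^2 + 3.16*h + 2.41)^2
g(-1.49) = 0.37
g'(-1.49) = 0.51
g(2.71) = -0.08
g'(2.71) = 0.02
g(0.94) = -0.16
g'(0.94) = 0.09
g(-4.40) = 0.07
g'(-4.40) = 0.02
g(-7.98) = 0.04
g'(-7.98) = 0.01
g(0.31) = -0.26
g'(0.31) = 0.24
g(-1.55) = 0.34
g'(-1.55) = 0.43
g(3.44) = -0.07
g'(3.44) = 0.02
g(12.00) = -0.02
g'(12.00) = 0.00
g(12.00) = -0.02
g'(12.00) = 0.00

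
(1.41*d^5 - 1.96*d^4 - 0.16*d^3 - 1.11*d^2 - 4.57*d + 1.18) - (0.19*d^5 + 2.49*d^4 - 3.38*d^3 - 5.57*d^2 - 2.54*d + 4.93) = 1.22*d^5 - 4.45*d^4 + 3.22*d^3 + 4.46*d^2 - 2.03*d - 3.75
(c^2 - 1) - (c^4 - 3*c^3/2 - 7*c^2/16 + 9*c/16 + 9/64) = -c^4 + 3*c^3/2 + 23*c^2/16 - 9*c/16 - 73/64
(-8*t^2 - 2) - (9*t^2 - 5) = 3 - 17*t^2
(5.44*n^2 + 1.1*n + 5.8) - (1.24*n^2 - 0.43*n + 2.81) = 4.2*n^2 + 1.53*n + 2.99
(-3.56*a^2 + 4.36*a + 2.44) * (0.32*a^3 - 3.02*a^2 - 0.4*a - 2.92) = -1.1392*a^5 + 12.1464*a^4 - 10.9624*a^3 + 1.2824*a^2 - 13.7072*a - 7.1248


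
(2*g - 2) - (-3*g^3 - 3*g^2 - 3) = 3*g^3 + 3*g^2 + 2*g + 1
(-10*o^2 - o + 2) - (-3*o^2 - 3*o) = -7*o^2 + 2*o + 2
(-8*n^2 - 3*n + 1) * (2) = -16*n^2 - 6*n + 2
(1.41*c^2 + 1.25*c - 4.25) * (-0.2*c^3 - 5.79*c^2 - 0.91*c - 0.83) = -0.282*c^5 - 8.4139*c^4 - 7.6706*c^3 + 22.2997*c^2 + 2.83*c + 3.5275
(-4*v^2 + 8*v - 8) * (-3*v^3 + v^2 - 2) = 12*v^5 - 28*v^4 + 32*v^3 - 16*v + 16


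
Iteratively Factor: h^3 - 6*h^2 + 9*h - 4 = (h - 1)*(h^2 - 5*h + 4) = (h - 1)^2*(h - 4)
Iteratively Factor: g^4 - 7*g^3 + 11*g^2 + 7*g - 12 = (g - 1)*(g^3 - 6*g^2 + 5*g + 12) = (g - 1)*(g + 1)*(g^2 - 7*g + 12) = (g - 4)*(g - 1)*(g + 1)*(g - 3)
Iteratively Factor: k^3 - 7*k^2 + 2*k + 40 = (k - 5)*(k^2 - 2*k - 8) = (k - 5)*(k + 2)*(k - 4)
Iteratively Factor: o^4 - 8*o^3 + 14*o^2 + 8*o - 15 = (o - 1)*(o^3 - 7*o^2 + 7*o + 15) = (o - 1)*(o + 1)*(o^2 - 8*o + 15) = (o - 5)*(o - 1)*(o + 1)*(o - 3)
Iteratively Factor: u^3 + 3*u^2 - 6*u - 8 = (u + 1)*(u^2 + 2*u - 8) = (u + 1)*(u + 4)*(u - 2)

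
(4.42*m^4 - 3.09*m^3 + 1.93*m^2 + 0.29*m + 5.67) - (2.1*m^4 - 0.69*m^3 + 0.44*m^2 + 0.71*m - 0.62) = 2.32*m^4 - 2.4*m^3 + 1.49*m^2 - 0.42*m + 6.29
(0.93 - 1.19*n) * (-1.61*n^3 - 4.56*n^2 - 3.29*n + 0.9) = 1.9159*n^4 + 3.9291*n^3 - 0.3257*n^2 - 4.1307*n + 0.837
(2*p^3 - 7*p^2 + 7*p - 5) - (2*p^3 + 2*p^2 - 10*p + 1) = -9*p^2 + 17*p - 6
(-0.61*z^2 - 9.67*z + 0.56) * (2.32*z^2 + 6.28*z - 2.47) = -1.4152*z^4 - 26.2652*z^3 - 57.9217*z^2 + 27.4017*z - 1.3832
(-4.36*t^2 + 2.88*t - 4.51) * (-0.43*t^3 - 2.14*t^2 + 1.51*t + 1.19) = 1.8748*t^5 + 8.092*t^4 - 10.8075*t^3 + 8.8118*t^2 - 3.3829*t - 5.3669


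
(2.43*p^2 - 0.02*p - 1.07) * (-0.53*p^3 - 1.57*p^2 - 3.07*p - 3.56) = -1.2879*p^5 - 3.8045*p^4 - 6.8616*p^3 - 6.9095*p^2 + 3.3561*p + 3.8092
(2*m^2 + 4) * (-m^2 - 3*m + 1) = -2*m^4 - 6*m^3 - 2*m^2 - 12*m + 4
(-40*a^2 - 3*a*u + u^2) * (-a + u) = 40*a^3 - 37*a^2*u - 4*a*u^2 + u^3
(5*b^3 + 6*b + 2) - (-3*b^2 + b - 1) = 5*b^3 + 3*b^2 + 5*b + 3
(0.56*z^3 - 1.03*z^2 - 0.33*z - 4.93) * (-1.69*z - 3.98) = -0.9464*z^4 - 0.4881*z^3 + 4.6571*z^2 + 9.6451*z + 19.6214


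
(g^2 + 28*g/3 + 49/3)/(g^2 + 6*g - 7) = (g + 7/3)/(g - 1)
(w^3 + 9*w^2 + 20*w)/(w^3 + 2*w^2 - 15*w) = (w + 4)/(w - 3)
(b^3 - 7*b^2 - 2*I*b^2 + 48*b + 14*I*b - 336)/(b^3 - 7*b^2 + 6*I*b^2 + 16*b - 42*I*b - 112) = (b^2 - 2*I*b + 48)/(b^2 + 6*I*b + 16)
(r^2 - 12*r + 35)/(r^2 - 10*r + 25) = (r - 7)/(r - 5)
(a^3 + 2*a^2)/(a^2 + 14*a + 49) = a^2*(a + 2)/(a^2 + 14*a + 49)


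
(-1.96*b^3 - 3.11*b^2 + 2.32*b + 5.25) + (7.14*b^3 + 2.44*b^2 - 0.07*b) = 5.18*b^3 - 0.67*b^2 + 2.25*b + 5.25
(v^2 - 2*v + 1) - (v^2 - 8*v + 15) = 6*v - 14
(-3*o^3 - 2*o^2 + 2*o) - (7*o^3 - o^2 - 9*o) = -10*o^3 - o^2 + 11*o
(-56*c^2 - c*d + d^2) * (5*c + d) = -280*c^3 - 61*c^2*d + 4*c*d^2 + d^3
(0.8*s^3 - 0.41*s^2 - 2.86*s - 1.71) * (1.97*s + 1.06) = 1.576*s^4 + 0.0403000000000001*s^3 - 6.0688*s^2 - 6.4003*s - 1.8126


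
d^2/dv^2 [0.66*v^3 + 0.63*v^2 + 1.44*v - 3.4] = 3.96*v + 1.26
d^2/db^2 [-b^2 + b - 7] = -2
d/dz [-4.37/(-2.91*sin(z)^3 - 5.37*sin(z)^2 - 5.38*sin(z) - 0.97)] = (-46.9338*sin(z) + 19.07505*cos(2*z) - 42.58565)*cos(z)/(2.91*sin(z)^3 + 5.37*sin(z)^2 + 5.38*sin(z) + 0.97)^2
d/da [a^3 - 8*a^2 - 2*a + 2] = 3*a^2 - 16*a - 2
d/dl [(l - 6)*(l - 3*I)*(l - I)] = 3*l^2 + l*(-12 - 8*I) - 3 + 24*I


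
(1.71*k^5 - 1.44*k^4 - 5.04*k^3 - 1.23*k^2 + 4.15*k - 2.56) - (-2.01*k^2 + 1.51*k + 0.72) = 1.71*k^5 - 1.44*k^4 - 5.04*k^3 + 0.78*k^2 + 2.64*k - 3.28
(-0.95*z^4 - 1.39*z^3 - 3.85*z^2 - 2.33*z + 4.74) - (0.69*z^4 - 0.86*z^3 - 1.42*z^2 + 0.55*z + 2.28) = -1.64*z^4 - 0.53*z^3 - 2.43*z^2 - 2.88*z + 2.46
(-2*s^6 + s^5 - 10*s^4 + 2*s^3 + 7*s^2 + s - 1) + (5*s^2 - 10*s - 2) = -2*s^6 + s^5 - 10*s^4 + 2*s^3 + 12*s^2 - 9*s - 3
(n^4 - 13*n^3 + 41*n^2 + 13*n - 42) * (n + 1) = n^5 - 12*n^4 + 28*n^3 + 54*n^2 - 29*n - 42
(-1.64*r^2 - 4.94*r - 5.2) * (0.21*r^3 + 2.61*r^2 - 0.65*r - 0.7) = -0.3444*r^5 - 5.3178*r^4 - 12.9194*r^3 - 9.213*r^2 + 6.838*r + 3.64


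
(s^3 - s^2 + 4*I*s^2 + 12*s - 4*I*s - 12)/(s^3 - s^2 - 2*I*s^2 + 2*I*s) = (s + 6*I)/s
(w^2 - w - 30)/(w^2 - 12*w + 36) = (w + 5)/(w - 6)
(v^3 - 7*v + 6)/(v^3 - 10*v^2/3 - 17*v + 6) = 3*(v^2 - 3*v + 2)/(3*v^2 - 19*v + 6)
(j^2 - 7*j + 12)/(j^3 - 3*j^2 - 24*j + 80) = (j - 3)/(j^2 + j - 20)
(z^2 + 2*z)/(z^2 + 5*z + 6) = z/(z + 3)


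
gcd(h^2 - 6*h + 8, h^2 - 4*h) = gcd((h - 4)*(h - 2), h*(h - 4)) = h - 4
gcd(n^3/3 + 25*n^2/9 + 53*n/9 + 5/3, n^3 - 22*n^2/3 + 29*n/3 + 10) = 1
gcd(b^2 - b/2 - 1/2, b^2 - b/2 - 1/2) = b^2 - b/2 - 1/2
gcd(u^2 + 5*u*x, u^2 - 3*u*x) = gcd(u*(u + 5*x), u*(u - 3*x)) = u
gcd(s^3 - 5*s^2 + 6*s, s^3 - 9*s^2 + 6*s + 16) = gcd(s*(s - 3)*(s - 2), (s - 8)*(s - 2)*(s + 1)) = s - 2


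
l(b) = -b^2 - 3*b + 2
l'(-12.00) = 21.00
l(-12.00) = -106.00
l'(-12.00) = 21.00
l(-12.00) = -106.00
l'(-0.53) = -1.94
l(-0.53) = 3.31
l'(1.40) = -5.80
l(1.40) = -4.16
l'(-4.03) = 5.06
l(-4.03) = -2.15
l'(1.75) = -6.50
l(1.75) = -6.31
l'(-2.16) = 1.32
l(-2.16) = 3.81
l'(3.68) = -10.36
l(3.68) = -22.58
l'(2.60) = -8.20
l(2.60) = -12.56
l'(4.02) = -11.04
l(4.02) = -26.22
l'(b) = -2*b - 3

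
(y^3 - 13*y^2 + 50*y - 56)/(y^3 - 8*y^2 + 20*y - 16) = (y - 7)/(y - 2)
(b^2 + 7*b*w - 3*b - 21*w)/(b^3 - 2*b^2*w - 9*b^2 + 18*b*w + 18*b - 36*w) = (-b - 7*w)/(-b^2 + 2*b*w + 6*b - 12*w)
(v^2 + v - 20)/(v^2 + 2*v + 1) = (v^2 + v - 20)/(v^2 + 2*v + 1)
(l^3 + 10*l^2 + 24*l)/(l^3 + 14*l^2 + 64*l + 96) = l/(l + 4)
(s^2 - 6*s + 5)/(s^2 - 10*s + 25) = (s - 1)/(s - 5)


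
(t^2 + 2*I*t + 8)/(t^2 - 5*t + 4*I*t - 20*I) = (t - 2*I)/(t - 5)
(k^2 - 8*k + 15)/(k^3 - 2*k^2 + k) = (k^2 - 8*k + 15)/(k*(k^2 - 2*k + 1))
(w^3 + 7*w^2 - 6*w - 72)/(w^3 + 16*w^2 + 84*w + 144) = (w - 3)/(w + 6)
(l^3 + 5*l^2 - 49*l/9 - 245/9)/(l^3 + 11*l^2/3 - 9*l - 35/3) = (l + 7/3)/(l + 1)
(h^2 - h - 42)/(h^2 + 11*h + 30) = (h - 7)/(h + 5)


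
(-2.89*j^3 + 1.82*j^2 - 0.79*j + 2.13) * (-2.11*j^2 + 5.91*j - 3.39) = 6.0979*j^5 - 20.9201*j^4 + 22.2202*j^3 - 15.333*j^2 + 15.2664*j - 7.2207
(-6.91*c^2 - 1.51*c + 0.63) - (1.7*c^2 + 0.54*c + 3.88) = -8.61*c^2 - 2.05*c - 3.25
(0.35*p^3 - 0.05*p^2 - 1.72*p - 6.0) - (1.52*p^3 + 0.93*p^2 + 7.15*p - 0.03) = -1.17*p^3 - 0.98*p^2 - 8.87*p - 5.97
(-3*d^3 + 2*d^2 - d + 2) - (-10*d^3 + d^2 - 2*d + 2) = 7*d^3 + d^2 + d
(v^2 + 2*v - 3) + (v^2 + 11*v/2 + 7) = 2*v^2 + 15*v/2 + 4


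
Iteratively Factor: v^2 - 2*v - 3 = (v + 1)*(v - 3)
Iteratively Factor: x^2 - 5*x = (x)*(x - 5)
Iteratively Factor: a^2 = (a)*(a)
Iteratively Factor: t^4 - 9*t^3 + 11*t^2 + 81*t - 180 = (t - 4)*(t^3 - 5*t^2 - 9*t + 45) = (t - 4)*(t + 3)*(t^2 - 8*t + 15) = (t - 4)*(t - 3)*(t + 3)*(t - 5)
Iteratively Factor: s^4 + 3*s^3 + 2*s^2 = (s + 2)*(s^3 + s^2) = s*(s + 2)*(s^2 + s) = s*(s + 1)*(s + 2)*(s)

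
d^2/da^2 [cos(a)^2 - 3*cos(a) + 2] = 3*cos(a) - 2*cos(2*a)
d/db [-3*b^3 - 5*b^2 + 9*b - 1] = -9*b^2 - 10*b + 9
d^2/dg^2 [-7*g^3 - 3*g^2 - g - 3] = -42*g - 6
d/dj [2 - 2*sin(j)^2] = -2*sin(2*j)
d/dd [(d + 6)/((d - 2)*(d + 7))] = (-d^2 - 12*d - 44)/(d^4 + 10*d^3 - 3*d^2 - 140*d + 196)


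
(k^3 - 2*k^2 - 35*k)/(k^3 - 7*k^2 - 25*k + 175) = k/(k - 5)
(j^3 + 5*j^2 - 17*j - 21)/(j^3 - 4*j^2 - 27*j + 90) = (j^2 + 8*j + 7)/(j^2 - j - 30)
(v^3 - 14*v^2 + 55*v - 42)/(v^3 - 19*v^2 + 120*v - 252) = (v - 1)/(v - 6)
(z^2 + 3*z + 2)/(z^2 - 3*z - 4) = (z + 2)/(z - 4)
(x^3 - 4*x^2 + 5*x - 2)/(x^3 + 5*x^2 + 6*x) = (x^3 - 4*x^2 + 5*x - 2)/(x*(x^2 + 5*x + 6))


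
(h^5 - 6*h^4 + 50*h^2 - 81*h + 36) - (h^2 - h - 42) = h^5 - 6*h^4 + 49*h^2 - 80*h + 78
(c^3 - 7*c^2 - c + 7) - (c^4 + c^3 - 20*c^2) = -c^4 + 13*c^2 - c + 7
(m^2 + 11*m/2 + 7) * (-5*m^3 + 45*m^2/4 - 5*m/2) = -5*m^5 - 65*m^4/4 + 195*m^3/8 + 65*m^2 - 35*m/2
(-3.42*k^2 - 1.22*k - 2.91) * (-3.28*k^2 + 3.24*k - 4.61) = 11.2176*k^4 - 7.0792*k^3 + 21.3582*k^2 - 3.8042*k + 13.4151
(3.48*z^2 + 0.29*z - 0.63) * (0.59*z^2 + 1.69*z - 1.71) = 2.0532*z^4 + 6.0523*z^3 - 5.8324*z^2 - 1.5606*z + 1.0773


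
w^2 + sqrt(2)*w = w*(w + sqrt(2))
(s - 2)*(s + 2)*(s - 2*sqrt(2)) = s^3 - 2*sqrt(2)*s^2 - 4*s + 8*sqrt(2)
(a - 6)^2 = a^2 - 12*a + 36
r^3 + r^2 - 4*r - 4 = (r - 2)*(r + 1)*(r + 2)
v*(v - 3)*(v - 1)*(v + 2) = v^4 - 2*v^3 - 5*v^2 + 6*v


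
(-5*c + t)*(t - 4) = -5*c*t + 20*c + t^2 - 4*t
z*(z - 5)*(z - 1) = z^3 - 6*z^2 + 5*z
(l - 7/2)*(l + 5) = l^2 + 3*l/2 - 35/2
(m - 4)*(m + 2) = m^2 - 2*m - 8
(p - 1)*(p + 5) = p^2 + 4*p - 5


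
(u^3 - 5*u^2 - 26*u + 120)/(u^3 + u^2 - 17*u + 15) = (u^2 - 10*u + 24)/(u^2 - 4*u + 3)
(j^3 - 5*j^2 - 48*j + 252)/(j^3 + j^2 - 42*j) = (j - 6)/j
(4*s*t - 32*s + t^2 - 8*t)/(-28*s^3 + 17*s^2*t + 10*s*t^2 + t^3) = (8 - t)/(7*s^2 - 6*s*t - t^2)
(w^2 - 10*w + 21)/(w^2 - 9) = (w - 7)/(w + 3)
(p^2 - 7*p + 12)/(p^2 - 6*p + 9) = (p - 4)/(p - 3)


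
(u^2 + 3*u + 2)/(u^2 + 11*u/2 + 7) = 2*(u + 1)/(2*u + 7)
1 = 1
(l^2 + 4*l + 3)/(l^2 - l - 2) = (l + 3)/(l - 2)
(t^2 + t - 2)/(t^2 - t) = (t + 2)/t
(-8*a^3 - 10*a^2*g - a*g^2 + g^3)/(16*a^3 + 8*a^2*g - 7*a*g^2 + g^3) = (-2*a - g)/(4*a - g)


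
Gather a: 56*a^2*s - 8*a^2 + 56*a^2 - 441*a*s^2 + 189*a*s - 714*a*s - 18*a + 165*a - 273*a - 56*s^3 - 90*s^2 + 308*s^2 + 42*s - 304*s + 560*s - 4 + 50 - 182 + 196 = a^2*(56*s + 48) + a*(-441*s^2 - 525*s - 126) - 56*s^3 + 218*s^2 + 298*s + 60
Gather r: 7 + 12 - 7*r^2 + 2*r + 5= -7*r^2 + 2*r + 24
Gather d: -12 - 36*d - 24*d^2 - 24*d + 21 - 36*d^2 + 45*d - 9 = -60*d^2 - 15*d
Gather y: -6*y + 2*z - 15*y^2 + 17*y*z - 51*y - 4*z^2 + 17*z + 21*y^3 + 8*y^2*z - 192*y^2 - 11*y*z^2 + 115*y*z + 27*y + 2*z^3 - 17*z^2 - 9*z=21*y^3 + y^2*(8*z - 207) + y*(-11*z^2 + 132*z - 30) + 2*z^3 - 21*z^2 + 10*z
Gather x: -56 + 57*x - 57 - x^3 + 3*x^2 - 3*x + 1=-x^3 + 3*x^2 + 54*x - 112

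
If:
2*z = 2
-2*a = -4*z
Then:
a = 2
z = 1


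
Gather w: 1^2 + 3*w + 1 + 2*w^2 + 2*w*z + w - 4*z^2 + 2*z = 2*w^2 + w*(2*z + 4) - 4*z^2 + 2*z + 2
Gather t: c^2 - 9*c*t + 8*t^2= c^2 - 9*c*t + 8*t^2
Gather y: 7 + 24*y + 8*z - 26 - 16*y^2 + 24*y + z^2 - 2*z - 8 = -16*y^2 + 48*y + z^2 + 6*z - 27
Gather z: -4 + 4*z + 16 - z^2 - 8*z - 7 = -z^2 - 4*z + 5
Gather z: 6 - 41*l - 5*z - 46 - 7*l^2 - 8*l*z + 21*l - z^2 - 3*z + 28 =-7*l^2 - 20*l - z^2 + z*(-8*l - 8) - 12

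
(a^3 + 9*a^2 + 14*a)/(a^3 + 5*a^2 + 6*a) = (a + 7)/(a + 3)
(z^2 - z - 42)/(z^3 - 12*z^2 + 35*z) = (z + 6)/(z*(z - 5))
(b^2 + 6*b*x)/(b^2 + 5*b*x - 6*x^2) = b/(b - x)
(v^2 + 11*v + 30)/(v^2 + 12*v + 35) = (v + 6)/(v + 7)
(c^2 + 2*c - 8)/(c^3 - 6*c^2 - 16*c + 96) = (c - 2)/(c^2 - 10*c + 24)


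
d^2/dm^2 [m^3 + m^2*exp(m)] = m^2*exp(m) + 4*m*exp(m) + 6*m + 2*exp(m)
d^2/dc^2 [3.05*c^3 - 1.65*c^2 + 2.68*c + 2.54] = 18.3*c - 3.3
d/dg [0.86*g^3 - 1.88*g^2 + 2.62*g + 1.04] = 2.58*g^2 - 3.76*g + 2.62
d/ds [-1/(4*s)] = 1/(4*s^2)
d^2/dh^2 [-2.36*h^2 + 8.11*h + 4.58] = -4.72000000000000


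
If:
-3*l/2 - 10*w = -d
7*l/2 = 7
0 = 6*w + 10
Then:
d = -41/3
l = 2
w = -5/3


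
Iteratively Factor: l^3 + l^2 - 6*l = (l + 3)*(l^2 - 2*l) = l*(l + 3)*(l - 2)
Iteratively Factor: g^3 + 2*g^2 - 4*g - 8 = (g - 2)*(g^2 + 4*g + 4) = (g - 2)*(g + 2)*(g + 2)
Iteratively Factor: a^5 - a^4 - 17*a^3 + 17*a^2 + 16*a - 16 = (a - 4)*(a^4 + 3*a^3 - 5*a^2 - 3*a + 4) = (a - 4)*(a - 1)*(a^3 + 4*a^2 - a - 4) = (a - 4)*(a - 1)^2*(a^2 + 5*a + 4) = (a - 4)*(a - 1)^2*(a + 1)*(a + 4)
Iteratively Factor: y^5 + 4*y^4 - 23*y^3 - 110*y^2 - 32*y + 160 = (y + 2)*(y^4 + 2*y^3 - 27*y^2 - 56*y + 80) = (y - 5)*(y + 2)*(y^3 + 7*y^2 + 8*y - 16) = (y - 5)*(y + 2)*(y + 4)*(y^2 + 3*y - 4) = (y - 5)*(y - 1)*(y + 2)*(y + 4)*(y + 4)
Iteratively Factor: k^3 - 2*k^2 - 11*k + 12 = (k - 4)*(k^2 + 2*k - 3) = (k - 4)*(k - 1)*(k + 3)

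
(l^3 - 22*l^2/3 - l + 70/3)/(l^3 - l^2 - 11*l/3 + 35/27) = 9*(l^2 - 9*l + 14)/(9*l^2 - 24*l + 7)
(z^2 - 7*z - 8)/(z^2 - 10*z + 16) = (z + 1)/(z - 2)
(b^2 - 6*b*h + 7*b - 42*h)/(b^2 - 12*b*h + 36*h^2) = (b + 7)/(b - 6*h)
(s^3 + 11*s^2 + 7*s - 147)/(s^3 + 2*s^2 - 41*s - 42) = (s^2 + 4*s - 21)/(s^2 - 5*s - 6)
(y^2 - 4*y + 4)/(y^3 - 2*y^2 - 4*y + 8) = 1/(y + 2)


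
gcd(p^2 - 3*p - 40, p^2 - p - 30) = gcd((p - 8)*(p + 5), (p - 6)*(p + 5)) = p + 5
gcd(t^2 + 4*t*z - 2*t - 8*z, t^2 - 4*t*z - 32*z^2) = t + 4*z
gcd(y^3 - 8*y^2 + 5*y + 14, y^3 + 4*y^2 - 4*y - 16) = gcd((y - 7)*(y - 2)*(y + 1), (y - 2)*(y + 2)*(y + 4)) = y - 2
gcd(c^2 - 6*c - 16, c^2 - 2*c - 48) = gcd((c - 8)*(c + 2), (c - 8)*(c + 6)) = c - 8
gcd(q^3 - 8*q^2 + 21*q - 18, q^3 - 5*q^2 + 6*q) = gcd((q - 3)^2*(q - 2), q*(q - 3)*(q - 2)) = q^2 - 5*q + 6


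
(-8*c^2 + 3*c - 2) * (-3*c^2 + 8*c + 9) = 24*c^4 - 73*c^3 - 42*c^2 + 11*c - 18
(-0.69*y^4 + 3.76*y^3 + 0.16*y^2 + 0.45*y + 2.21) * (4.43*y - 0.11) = -3.0567*y^5 + 16.7327*y^4 + 0.2952*y^3 + 1.9759*y^2 + 9.7408*y - 0.2431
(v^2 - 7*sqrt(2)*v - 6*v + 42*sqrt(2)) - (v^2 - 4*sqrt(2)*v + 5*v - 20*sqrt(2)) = -11*v - 3*sqrt(2)*v + 62*sqrt(2)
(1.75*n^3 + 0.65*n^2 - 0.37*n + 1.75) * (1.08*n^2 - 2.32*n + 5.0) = 1.89*n^5 - 3.358*n^4 + 6.8424*n^3 + 5.9984*n^2 - 5.91*n + 8.75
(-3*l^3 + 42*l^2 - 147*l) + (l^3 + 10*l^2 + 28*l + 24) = -2*l^3 + 52*l^2 - 119*l + 24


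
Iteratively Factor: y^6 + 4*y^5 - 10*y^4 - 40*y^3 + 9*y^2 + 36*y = (y)*(y^5 + 4*y^4 - 10*y^3 - 40*y^2 + 9*y + 36) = y*(y + 1)*(y^4 + 3*y^3 - 13*y^2 - 27*y + 36) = y*(y + 1)*(y + 3)*(y^3 - 13*y + 12) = y*(y - 3)*(y + 1)*(y + 3)*(y^2 + 3*y - 4) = y*(y - 3)*(y + 1)*(y + 3)*(y + 4)*(y - 1)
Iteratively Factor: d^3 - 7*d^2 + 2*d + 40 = (d + 2)*(d^2 - 9*d + 20) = (d - 4)*(d + 2)*(d - 5)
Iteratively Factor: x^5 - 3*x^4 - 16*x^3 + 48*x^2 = (x)*(x^4 - 3*x^3 - 16*x^2 + 48*x) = x^2*(x^3 - 3*x^2 - 16*x + 48) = x^2*(x + 4)*(x^2 - 7*x + 12) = x^2*(x - 4)*(x + 4)*(x - 3)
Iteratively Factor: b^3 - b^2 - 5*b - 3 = (b - 3)*(b^2 + 2*b + 1) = (b - 3)*(b + 1)*(b + 1)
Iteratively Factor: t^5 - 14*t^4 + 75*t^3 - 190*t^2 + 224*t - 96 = (t - 4)*(t^4 - 10*t^3 + 35*t^2 - 50*t + 24) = (t - 4)^2*(t^3 - 6*t^2 + 11*t - 6) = (t - 4)^2*(t - 2)*(t^2 - 4*t + 3) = (t - 4)^2*(t - 2)*(t - 1)*(t - 3)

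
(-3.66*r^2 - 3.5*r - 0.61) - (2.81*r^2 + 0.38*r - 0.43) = -6.47*r^2 - 3.88*r - 0.18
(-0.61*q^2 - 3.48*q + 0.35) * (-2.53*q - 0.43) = 1.5433*q^3 + 9.0667*q^2 + 0.6109*q - 0.1505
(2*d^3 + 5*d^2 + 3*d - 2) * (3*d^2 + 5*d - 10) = 6*d^5 + 25*d^4 + 14*d^3 - 41*d^2 - 40*d + 20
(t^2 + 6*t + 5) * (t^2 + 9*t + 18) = t^4 + 15*t^3 + 77*t^2 + 153*t + 90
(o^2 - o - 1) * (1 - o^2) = -o^4 + o^3 + 2*o^2 - o - 1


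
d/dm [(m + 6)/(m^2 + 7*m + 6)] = -1/(m^2 + 2*m + 1)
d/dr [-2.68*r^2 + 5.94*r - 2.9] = 5.94 - 5.36*r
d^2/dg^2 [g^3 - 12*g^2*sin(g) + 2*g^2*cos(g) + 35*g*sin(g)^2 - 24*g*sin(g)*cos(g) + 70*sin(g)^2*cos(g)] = 12*g^2*sin(g) - 2*g^2*cos(g) - 8*g*sin(g) + 48*g*sin(2*g) - 48*g*cos(g) + 70*g*cos(2*g) + 6*g - 24*sin(g) + 70*sin(2*g) - 27*cos(g)/2 - 48*cos(2*g) + 315*cos(3*g)/2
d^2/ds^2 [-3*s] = 0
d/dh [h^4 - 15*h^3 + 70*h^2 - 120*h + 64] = 4*h^3 - 45*h^2 + 140*h - 120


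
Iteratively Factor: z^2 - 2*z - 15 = (z - 5)*(z + 3)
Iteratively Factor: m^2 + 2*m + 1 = (m + 1)*(m + 1)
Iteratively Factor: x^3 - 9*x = (x)*(x^2 - 9) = x*(x - 3)*(x + 3)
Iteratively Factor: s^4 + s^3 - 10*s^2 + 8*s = (s)*(s^3 + s^2 - 10*s + 8) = s*(s - 2)*(s^2 + 3*s - 4) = s*(s - 2)*(s + 4)*(s - 1)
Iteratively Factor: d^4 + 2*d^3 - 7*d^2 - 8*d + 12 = (d + 2)*(d^3 - 7*d + 6) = (d - 2)*(d + 2)*(d^2 + 2*d - 3) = (d - 2)*(d - 1)*(d + 2)*(d + 3)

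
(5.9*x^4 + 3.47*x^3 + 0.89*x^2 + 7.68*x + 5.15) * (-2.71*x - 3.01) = -15.989*x^5 - 27.1627*x^4 - 12.8566*x^3 - 23.4917*x^2 - 37.0733*x - 15.5015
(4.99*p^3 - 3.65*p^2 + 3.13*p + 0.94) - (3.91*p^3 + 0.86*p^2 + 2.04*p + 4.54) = 1.08*p^3 - 4.51*p^2 + 1.09*p - 3.6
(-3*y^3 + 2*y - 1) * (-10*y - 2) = 30*y^4 + 6*y^3 - 20*y^2 + 6*y + 2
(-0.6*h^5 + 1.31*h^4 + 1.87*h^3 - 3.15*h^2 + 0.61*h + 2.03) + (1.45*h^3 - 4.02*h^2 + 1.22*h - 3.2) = -0.6*h^5 + 1.31*h^4 + 3.32*h^3 - 7.17*h^2 + 1.83*h - 1.17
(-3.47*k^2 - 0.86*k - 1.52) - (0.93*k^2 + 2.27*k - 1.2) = -4.4*k^2 - 3.13*k - 0.32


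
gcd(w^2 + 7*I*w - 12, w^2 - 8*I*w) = 1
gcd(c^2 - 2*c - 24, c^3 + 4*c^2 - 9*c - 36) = c + 4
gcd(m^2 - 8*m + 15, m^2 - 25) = m - 5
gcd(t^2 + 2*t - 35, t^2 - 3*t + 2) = 1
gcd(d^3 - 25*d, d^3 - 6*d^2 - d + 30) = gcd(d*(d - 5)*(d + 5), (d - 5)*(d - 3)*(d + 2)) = d - 5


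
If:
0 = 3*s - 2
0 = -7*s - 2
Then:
No Solution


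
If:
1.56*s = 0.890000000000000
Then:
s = 0.57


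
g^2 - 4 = (g - 2)*(g + 2)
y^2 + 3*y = y*(y + 3)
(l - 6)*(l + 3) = l^2 - 3*l - 18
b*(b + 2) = b^2 + 2*b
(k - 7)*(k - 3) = k^2 - 10*k + 21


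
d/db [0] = 0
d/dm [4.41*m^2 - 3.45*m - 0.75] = 8.82*m - 3.45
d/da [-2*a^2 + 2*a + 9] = 2 - 4*a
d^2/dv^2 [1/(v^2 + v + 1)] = 2*(-v^2 - v + (2*v + 1)^2 - 1)/(v^2 + v + 1)^3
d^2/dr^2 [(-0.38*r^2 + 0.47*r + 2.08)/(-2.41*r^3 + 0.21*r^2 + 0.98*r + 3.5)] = (4.414156*r^6 - 16.378842*r^5 - 138.15807*r^4 + 59.299254*r^3 - 20.324304*r^2 - 105.764484*r + 11.596536)/(13.997521*r^9 - 3.659103*r^8 - 16.756971*r^7 - 58.018443*r^6 + 17.442138*r^5 + 48.529698*r^4 + 83.304508*r^3 - 17.8017*r^2 - 36.015*r - 42.875)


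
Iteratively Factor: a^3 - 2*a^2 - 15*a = (a + 3)*(a^2 - 5*a) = (a - 5)*(a + 3)*(a)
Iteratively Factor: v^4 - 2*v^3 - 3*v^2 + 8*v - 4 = (v - 2)*(v^3 - 3*v + 2) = (v - 2)*(v + 2)*(v^2 - 2*v + 1) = (v - 2)*(v - 1)*(v + 2)*(v - 1)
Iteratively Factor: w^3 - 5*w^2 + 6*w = (w - 3)*(w^2 - 2*w) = w*(w - 3)*(w - 2)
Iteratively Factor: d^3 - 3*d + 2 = (d - 1)*(d^2 + d - 2) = (d - 1)*(d + 2)*(d - 1)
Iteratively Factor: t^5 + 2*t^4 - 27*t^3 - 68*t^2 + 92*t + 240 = (t - 5)*(t^4 + 7*t^3 + 8*t^2 - 28*t - 48) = (t - 5)*(t + 2)*(t^3 + 5*t^2 - 2*t - 24) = (t - 5)*(t + 2)*(t + 4)*(t^2 + t - 6) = (t - 5)*(t - 2)*(t + 2)*(t + 4)*(t + 3)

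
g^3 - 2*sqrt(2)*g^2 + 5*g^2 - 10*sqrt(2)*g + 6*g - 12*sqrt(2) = (g + 2)*(g + 3)*(g - 2*sqrt(2))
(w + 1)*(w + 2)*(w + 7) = w^3 + 10*w^2 + 23*w + 14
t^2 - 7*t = t*(t - 7)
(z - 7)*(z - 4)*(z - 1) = z^3 - 12*z^2 + 39*z - 28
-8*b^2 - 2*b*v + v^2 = (-4*b + v)*(2*b + v)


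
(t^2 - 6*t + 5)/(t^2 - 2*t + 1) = (t - 5)/(t - 1)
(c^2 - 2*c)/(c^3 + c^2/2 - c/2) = 2*(c - 2)/(2*c^2 + c - 1)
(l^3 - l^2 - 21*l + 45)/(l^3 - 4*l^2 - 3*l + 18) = (l + 5)/(l + 2)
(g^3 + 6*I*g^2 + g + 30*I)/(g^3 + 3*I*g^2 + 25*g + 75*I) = (g - 2*I)/(g - 5*I)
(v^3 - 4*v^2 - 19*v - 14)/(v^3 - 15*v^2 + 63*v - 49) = (v^2 + 3*v + 2)/(v^2 - 8*v + 7)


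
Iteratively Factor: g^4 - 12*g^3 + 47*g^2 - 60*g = (g - 5)*(g^3 - 7*g^2 + 12*g) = g*(g - 5)*(g^2 - 7*g + 12) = g*(g - 5)*(g - 3)*(g - 4)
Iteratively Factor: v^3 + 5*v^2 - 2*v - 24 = (v - 2)*(v^2 + 7*v + 12) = (v - 2)*(v + 4)*(v + 3)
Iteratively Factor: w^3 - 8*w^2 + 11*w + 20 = (w - 5)*(w^2 - 3*w - 4) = (w - 5)*(w + 1)*(w - 4)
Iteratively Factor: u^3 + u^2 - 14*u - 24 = (u - 4)*(u^2 + 5*u + 6) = (u - 4)*(u + 3)*(u + 2)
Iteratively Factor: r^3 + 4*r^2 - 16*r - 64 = (r + 4)*(r^2 - 16) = (r + 4)^2*(r - 4)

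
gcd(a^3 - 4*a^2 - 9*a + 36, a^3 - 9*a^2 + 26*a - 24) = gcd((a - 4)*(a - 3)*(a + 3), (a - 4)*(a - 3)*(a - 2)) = a^2 - 7*a + 12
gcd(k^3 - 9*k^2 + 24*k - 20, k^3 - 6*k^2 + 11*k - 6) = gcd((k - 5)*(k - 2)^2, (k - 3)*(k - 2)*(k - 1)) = k - 2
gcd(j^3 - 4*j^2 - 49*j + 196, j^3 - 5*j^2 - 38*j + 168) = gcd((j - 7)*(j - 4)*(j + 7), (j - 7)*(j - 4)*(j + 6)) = j^2 - 11*j + 28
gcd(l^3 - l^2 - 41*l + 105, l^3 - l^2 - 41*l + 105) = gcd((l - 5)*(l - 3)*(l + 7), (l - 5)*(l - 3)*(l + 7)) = l^3 - l^2 - 41*l + 105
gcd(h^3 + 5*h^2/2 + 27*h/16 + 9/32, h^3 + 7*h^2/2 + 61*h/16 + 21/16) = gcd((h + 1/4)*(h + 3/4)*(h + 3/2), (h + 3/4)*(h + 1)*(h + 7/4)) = h + 3/4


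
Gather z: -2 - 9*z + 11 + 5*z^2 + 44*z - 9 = 5*z^2 + 35*z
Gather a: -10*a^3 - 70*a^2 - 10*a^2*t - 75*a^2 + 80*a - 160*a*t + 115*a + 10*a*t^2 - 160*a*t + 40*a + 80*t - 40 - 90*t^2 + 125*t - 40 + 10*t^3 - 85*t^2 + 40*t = -10*a^3 + a^2*(-10*t - 145) + a*(10*t^2 - 320*t + 235) + 10*t^3 - 175*t^2 + 245*t - 80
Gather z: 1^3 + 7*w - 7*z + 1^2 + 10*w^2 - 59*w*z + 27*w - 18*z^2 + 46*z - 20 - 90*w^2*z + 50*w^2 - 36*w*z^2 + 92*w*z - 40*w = 60*w^2 - 6*w + z^2*(-36*w - 18) + z*(-90*w^2 + 33*w + 39) - 18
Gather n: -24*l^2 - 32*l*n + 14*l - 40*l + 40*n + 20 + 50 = -24*l^2 - 26*l + n*(40 - 32*l) + 70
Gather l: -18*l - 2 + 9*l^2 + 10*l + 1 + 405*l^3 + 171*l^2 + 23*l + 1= 405*l^3 + 180*l^2 + 15*l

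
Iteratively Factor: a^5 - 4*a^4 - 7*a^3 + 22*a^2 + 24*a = (a + 1)*(a^4 - 5*a^3 - 2*a^2 + 24*a) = a*(a + 1)*(a^3 - 5*a^2 - 2*a + 24) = a*(a + 1)*(a + 2)*(a^2 - 7*a + 12) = a*(a - 4)*(a + 1)*(a + 2)*(a - 3)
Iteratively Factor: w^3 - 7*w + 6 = (w - 2)*(w^2 + 2*w - 3) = (w - 2)*(w - 1)*(w + 3)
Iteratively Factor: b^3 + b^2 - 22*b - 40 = (b + 4)*(b^2 - 3*b - 10) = (b + 2)*(b + 4)*(b - 5)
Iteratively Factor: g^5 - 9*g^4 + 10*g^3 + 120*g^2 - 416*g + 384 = (g - 3)*(g^4 - 6*g^3 - 8*g^2 + 96*g - 128) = (g - 4)*(g - 3)*(g^3 - 2*g^2 - 16*g + 32) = (g - 4)^2*(g - 3)*(g^2 + 2*g - 8) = (g - 4)^2*(g - 3)*(g + 4)*(g - 2)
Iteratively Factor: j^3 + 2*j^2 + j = (j)*(j^2 + 2*j + 1) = j*(j + 1)*(j + 1)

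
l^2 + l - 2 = (l - 1)*(l + 2)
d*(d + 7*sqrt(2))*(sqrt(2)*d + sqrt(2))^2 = 2*d^4 + 4*d^3 + 14*sqrt(2)*d^3 + 2*d^2 + 28*sqrt(2)*d^2 + 14*sqrt(2)*d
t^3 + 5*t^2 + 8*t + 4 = (t + 1)*(t + 2)^2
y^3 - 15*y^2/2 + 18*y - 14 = (y - 7/2)*(y - 2)^2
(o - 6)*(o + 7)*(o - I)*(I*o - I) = I*o^4 + o^3 - 43*I*o^2 - 43*o + 42*I*o + 42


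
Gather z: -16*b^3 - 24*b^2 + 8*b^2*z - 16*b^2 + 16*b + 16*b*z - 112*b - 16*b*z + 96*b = -16*b^3 + 8*b^2*z - 40*b^2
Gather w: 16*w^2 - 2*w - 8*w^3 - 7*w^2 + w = -8*w^3 + 9*w^2 - w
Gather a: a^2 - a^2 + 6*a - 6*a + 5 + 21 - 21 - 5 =0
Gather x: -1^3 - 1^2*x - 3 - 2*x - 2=-3*x - 6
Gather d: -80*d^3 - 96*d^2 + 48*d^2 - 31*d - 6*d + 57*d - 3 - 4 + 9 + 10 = -80*d^3 - 48*d^2 + 20*d + 12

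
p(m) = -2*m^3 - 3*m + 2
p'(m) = -6*m^2 - 3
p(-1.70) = 16.93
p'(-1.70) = -20.34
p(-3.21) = 77.78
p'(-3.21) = -64.82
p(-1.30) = 10.29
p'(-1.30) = -13.14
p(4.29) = -168.78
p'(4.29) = -113.42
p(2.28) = -28.54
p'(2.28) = -34.19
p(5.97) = -441.46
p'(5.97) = -216.85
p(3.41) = -87.53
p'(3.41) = -72.77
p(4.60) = -206.47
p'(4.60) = -129.96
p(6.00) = -448.00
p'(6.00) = -219.00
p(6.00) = -448.00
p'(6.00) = -219.00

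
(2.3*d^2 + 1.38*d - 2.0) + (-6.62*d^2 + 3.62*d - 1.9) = -4.32*d^2 + 5.0*d - 3.9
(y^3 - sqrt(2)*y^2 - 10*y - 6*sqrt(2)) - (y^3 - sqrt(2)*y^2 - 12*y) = 2*y - 6*sqrt(2)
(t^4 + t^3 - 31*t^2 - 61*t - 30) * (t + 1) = t^5 + 2*t^4 - 30*t^3 - 92*t^2 - 91*t - 30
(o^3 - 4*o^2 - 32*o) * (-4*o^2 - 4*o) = -4*o^5 + 12*o^4 + 144*o^3 + 128*o^2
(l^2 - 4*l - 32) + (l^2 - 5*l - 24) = 2*l^2 - 9*l - 56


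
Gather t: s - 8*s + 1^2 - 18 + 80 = 63 - 7*s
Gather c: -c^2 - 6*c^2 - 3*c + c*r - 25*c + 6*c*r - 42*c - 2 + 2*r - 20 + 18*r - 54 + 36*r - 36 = -7*c^2 + c*(7*r - 70) + 56*r - 112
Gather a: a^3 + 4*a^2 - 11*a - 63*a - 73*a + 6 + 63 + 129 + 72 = a^3 + 4*a^2 - 147*a + 270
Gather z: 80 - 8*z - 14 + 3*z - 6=60 - 5*z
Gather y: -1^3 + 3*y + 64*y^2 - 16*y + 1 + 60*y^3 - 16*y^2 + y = 60*y^3 + 48*y^2 - 12*y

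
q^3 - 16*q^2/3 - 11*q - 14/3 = (q - 7)*(q + 2/3)*(q + 1)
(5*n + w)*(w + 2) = 5*n*w + 10*n + w^2 + 2*w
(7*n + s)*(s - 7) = 7*n*s - 49*n + s^2 - 7*s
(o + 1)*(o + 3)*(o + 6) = o^3 + 10*o^2 + 27*o + 18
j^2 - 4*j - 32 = (j - 8)*(j + 4)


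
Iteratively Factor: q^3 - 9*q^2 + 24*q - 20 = (q - 2)*(q^2 - 7*q + 10) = (q - 5)*(q - 2)*(q - 2)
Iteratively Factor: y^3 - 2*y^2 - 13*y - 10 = (y + 2)*(y^2 - 4*y - 5) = (y - 5)*(y + 2)*(y + 1)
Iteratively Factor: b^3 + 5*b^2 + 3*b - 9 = (b + 3)*(b^2 + 2*b - 3) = (b - 1)*(b + 3)*(b + 3)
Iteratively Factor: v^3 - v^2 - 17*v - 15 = (v + 3)*(v^2 - 4*v - 5) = (v + 1)*(v + 3)*(v - 5)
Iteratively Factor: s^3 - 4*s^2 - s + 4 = (s - 4)*(s^2 - 1) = (s - 4)*(s + 1)*(s - 1)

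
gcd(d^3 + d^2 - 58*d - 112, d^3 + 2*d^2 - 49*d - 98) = d^2 + 9*d + 14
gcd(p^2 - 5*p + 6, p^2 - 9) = p - 3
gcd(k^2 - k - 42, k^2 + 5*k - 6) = k + 6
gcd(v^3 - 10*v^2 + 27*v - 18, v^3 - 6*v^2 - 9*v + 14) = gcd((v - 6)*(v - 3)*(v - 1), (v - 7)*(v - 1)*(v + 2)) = v - 1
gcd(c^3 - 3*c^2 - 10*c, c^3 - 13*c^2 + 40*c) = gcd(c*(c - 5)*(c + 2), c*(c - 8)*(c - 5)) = c^2 - 5*c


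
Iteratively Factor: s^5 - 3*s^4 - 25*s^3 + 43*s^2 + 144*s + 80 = (s + 1)*(s^4 - 4*s^3 - 21*s^2 + 64*s + 80) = (s - 5)*(s + 1)*(s^3 + s^2 - 16*s - 16) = (s - 5)*(s + 1)*(s + 4)*(s^2 - 3*s - 4) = (s - 5)*(s + 1)^2*(s + 4)*(s - 4)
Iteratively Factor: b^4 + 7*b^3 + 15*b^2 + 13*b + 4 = (b + 1)*(b^3 + 6*b^2 + 9*b + 4) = (b + 1)^2*(b^2 + 5*b + 4) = (b + 1)^2*(b + 4)*(b + 1)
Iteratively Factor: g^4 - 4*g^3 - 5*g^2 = (g + 1)*(g^3 - 5*g^2) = g*(g + 1)*(g^2 - 5*g) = g*(g - 5)*(g + 1)*(g)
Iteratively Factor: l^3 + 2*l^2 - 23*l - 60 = (l - 5)*(l^2 + 7*l + 12) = (l - 5)*(l + 4)*(l + 3)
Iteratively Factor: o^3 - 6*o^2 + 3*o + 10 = (o - 5)*(o^2 - o - 2) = (o - 5)*(o - 2)*(o + 1)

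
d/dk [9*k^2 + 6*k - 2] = 18*k + 6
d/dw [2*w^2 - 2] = 4*w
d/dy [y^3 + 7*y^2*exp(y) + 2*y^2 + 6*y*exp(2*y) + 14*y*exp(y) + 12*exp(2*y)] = 7*y^2*exp(y) + 3*y^2 + 12*y*exp(2*y) + 28*y*exp(y) + 4*y + 30*exp(2*y) + 14*exp(y)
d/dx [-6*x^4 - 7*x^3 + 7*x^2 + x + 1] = -24*x^3 - 21*x^2 + 14*x + 1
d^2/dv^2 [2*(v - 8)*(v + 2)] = 4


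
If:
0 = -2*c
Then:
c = 0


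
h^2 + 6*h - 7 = (h - 1)*(h + 7)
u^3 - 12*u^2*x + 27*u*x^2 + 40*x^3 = (u - 8*x)*(u - 5*x)*(u + x)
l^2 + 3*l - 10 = (l - 2)*(l + 5)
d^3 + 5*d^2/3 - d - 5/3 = (d - 1)*(d + 1)*(d + 5/3)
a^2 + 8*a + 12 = (a + 2)*(a + 6)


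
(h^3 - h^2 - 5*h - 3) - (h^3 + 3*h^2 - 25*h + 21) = -4*h^2 + 20*h - 24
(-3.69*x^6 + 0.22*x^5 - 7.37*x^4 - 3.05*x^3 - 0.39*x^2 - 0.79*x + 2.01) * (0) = 0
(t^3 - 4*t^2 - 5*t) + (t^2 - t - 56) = t^3 - 3*t^2 - 6*t - 56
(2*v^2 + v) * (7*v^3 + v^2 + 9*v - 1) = 14*v^5 + 9*v^4 + 19*v^3 + 7*v^2 - v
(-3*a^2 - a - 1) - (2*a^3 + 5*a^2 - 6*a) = -2*a^3 - 8*a^2 + 5*a - 1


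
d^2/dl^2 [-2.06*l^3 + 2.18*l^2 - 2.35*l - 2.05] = 4.36 - 12.36*l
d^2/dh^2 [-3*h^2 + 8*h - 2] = -6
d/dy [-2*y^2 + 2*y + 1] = 2 - 4*y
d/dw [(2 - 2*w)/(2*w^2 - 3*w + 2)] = 2*(2*w^2 - 4*w + 1)/(4*w^4 - 12*w^3 + 17*w^2 - 12*w + 4)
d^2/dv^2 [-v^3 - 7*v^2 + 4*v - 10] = -6*v - 14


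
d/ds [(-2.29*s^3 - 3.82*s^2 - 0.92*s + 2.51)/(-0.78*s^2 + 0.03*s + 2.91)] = (1.7862*s^4 - 0.1374*s^3 - 20.8239*s^2 - 18.3168*s - 2.7525)/(0.6084*s^4 - 0.0468*s^3 - 4.5387*s^2 + 0.1746*s + 8.4681)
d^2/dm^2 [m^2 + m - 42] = 2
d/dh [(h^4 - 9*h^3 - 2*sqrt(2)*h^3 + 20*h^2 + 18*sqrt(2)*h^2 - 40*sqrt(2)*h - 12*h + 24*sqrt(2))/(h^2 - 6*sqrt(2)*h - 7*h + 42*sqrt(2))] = 2*(h^5 - 15*h^4 - 10*sqrt(2)*h^4 + 87*h^3 + 152*sqrt(2)*h^3 - 670*sqrt(2)*h^2 - 424*h^2 + 816*sqrt(2)*h + 1512*h - 1536 - 168*sqrt(2))/(h^4 - 12*sqrt(2)*h^3 - 14*h^3 + 121*h^2 + 168*sqrt(2)*h^2 - 1008*h - 588*sqrt(2)*h + 3528)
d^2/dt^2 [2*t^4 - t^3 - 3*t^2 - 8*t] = 24*t^2 - 6*t - 6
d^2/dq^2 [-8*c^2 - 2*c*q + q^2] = 2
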